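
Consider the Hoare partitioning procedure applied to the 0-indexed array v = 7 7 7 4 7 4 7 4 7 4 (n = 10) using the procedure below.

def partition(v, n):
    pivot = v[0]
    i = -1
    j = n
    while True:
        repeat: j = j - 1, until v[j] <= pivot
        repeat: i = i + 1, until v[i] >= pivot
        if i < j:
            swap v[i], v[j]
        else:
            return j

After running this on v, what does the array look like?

pivot=7
j stops at 9 (4), i stops at 0 (7); swap ⇒ 4 7 7 4 7 4 7 4 7 7
j stops at 8 (7), i stops at 1 (7); swap ⇒ 4 7 7 4 7 4 7 4 7 7
j stops at 7 (4), i stops at 2 (7); swap ⇒ 4 7 4 4 7 4 7 7 7 7
j stops at 6 (7), i stops at 4 (7); swap ⇒ 4 7 4 4 7 4 7 7 7 7
j stops at 5, i stops at 6; i≥j ⇒ return 5. v=4 7 4 4 7 4 7 7 7 7

4 7 4 4 7 4 7 7 7 7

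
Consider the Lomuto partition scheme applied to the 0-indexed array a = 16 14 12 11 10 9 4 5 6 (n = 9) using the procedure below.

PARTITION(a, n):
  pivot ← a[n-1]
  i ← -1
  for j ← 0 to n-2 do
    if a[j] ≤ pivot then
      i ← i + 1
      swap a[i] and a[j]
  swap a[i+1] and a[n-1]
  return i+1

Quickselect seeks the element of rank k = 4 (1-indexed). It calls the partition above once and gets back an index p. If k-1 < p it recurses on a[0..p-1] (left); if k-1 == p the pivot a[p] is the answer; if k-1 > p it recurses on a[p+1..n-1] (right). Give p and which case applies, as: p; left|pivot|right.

pivot=6, i=-1
j=0: 16>6, skip
j=1: 14>6, skip
j=2: 12>6, skip
j=3: 11>6, skip
j=4: 10>6, skip
j=5: 9>6, skip
j=6: 4≤6, i=0, swap(0,6) ⇒ 4 14 12 11 10 9 16 5 6
j=7: 5≤6, i=1, swap(1,7) ⇒ 4 5 12 11 10 9 16 14 6
swap(2,8) ⇒ 4 5 6 11 10 9 16 14 12; return 2
p = 2; k-1 = 3 > 2 ⇒ right

2; right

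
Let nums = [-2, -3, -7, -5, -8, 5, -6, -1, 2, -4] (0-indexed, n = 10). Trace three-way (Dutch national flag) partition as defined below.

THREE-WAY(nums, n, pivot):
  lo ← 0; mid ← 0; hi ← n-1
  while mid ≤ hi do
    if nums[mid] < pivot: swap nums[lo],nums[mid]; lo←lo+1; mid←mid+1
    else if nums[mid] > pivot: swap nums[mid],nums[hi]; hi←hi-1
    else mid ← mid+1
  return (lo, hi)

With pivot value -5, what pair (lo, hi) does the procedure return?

(3, 3)

lo=0 mid=0 hi=9
-2>-5: swap(0,9), hi=8 ⇒ [-4, -3, -7, -5, -8, 5, -6, -1, 2, -2]
-4>-5: swap(0,8), hi=7 ⇒ [2, -3, -7, -5, -8, 5, -6, -1, -4, -2]
2>-5: swap(0,7), hi=6 ⇒ [-1, -3, -7, -5, -8, 5, -6, 2, -4, -2]
-1>-5: swap(0,6), hi=5 ⇒ [-6, -3, -7, -5, -8, 5, -1, 2, -4, -2]
-6<-5: swap(0,0), lo=1 mid=1 ⇒ [-6, -3, -7, -5, -8, 5, -1, 2, -4, -2]
-3>-5: swap(1,5), hi=4 ⇒ [-6, 5, -7, -5, -8, -3, -1, 2, -4, -2]
5>-5: swap(1,4), hi=3 ⇒ [-6, -8, -7, -5, 5, -3, -1, 2, -4, -2]
-8<-5: swap(1,1), lo=2 mid=2 ⇒ [-6, -8, -7, -5, 5, -3, -1, 2, -4, -2]
-7<-5: swap(2,2), lo=3 mid=3 ⇒ [-6, -8, -7, -5, 5, -3, -1, 2, -4, -2]
-5=-5: mid=4
done. lo=3 hi=3; nums=[-6, -8, -7, -5, 5, -3, -1, 2, -4, -2]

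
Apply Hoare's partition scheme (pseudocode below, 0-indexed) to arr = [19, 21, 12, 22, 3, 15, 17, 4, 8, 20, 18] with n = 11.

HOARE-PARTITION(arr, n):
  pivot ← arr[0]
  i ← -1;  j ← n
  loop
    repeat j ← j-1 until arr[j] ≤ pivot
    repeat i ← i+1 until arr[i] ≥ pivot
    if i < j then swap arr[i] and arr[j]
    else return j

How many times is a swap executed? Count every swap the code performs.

3

pivot=19
j stops at 10 (18), i stops at 0 (19); swap ⇒ [18, 21, 12, 22, 3, 15, 17, 4, 8, 20, 19]
j stops at 8 (8), i stops at 1 (21); swap ⇒ [18, 8, 12, 22, 3, 15, 17, 4, 21, 20, 19]
j stops at 7 (4), i stops at 3 (22); swap ⇒ [18, 8, 12, 4, 3, 15, 17, 22, 21, 20, 19]
j stops at 6, i stops at 7; i≥j ⇒ return 6. arr=[18, 8, 12, 4, 3, 15, 17, 22, 21, 20, 19]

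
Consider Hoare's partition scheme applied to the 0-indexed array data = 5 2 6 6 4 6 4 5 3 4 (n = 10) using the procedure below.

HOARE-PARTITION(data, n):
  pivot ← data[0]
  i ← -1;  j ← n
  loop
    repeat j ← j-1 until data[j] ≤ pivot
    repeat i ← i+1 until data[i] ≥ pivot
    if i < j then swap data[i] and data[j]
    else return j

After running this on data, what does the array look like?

pivot = data[0] = 5; i = -1, j = 10
j→9 (data[9]=4≤5), i→0 (data[0]=5≥5); i<j, swap → 4 2 6 6 4 6 4 5 3 5
j→8 (data[8]=3≤5), i→2 (data[2]=6≥5); i<j, swap → 4 2 3 6 4 6 4 5 6 5
j→7 (data[7]=5≤5), i→3 (data[3]=6≥5); i<j, swap → 4 2 3 5 4 6 4 6 6 5
j→6 (data[6]=4≤5), i→5 (data[5]=6≥5); i<j, swap → 4 2 3 5 4 4 6 6 6 5
j→5, i→6; i≥j, return j=5. data = 4 2 3 5 4 4 6 6 6 5

4 2 3 5 4 4 6 6 6 5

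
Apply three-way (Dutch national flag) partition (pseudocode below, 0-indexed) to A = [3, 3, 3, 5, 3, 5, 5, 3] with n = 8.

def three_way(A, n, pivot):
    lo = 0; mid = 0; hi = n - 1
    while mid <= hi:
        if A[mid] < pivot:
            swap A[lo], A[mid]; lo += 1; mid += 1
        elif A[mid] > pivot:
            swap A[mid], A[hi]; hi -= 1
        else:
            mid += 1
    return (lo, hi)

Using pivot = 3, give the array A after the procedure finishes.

lo=0 mid=0 hi=7
3=3: mid=1
3=3: mid=2
3=3: mid=3
5>3: swap(3,7), hi=6 ⇒ [3, 3, 3, 3, 3, 5, 5, 5]
3=3: mid=4
3=3: mid=5
5>3: swap(5,6), hi=5 ⇒ [3, 3, 3, 3, 3, 5, 5, 5]
5>3: swap(5,5), hi=4 ⇒ [3, 3, 3, 3, 3, 5, 5, 5]
done. lo=0 hi=4; A=[3, 3, 3, 3, 3, 5, 5, 5]

[3, 3, 3, 3, 3, 5, 5, 5]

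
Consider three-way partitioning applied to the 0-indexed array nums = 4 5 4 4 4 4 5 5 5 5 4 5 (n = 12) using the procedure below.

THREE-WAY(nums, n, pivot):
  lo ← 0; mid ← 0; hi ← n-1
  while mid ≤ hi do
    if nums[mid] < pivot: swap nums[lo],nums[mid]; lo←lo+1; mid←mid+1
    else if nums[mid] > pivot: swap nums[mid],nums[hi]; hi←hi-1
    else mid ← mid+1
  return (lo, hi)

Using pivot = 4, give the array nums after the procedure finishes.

4 4 4 4 4 4 5 5 5 5 5 5

pivot = 4; lo=0, mid=0, hi=11
nums[mid]=4=4: mid=1
nums[mid]=5>4: swap nums[1],nums[11]; hi=10 → 4 5 4 4 4 4 5 5 5 5 4 5
nums[mid]=5>4: swap nums[1],nums[10]; hi=9 → 4 4 4 4 4 4 5 5 5 5 5 5
nums[mid]=4=4: mid=2
nums[mid]=4=4: mid=3
nums[mid]=4=4: mid=4
nums[mid]=4=4: mid=5
nums[mid]=4=4: mid=6
nums[mid]=5>4: swap nums[6],nums[9]; hi=8 → 4 4 4 4 4 4 5 5 5 5 5 5
nums[mid]=5>4: swap nums[6],nums[8]; hi=7 → 4 4 4 4 4 4 5 5 5 5 5 5
nums[mid]=5>4: swap nums[6],nums[7]; hi=6 → 4 4 4 4 4 4 5 5 5 5 5 5
nums[mid]=5>4: swap nums[6],nums[6]; hi=5 → 4 4 4 4 4 4 5 5 5 5 5 5
end: lo=0, hi=5; nums = 4 4 4 4 4 4 5 5 5 5 5 5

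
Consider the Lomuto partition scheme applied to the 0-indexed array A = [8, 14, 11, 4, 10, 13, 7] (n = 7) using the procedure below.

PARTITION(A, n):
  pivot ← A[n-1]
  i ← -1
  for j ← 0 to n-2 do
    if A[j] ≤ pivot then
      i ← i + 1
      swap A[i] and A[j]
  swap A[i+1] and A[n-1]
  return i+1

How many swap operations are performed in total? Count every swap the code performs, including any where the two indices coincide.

2

pivot = A[6] = 7; i = -1
j=0: A[0]=8 > 7 → no swap
j=1: A[1]=14 > 7 → no swap
j=2: A[2]=11 > 7 → no swap
j=3: A[3]=4 ≤ 7 → i=0, swap A[0],A[3] → [4, 14, 11, 8, 10, 13, 7]
j=4: A[4]=10 > 7 → no swap
j=5: A[5]=13 > 7 → no swap
final swap A[1],A[6] → [4, 7, 11, 8, 10, 13, 14]; return 1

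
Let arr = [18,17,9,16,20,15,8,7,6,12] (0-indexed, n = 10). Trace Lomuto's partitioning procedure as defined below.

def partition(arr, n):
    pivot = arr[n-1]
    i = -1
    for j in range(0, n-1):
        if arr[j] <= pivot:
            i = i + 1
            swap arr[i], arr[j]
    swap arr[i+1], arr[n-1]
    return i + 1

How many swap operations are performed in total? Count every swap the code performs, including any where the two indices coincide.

5

pivot = arr[9] = 12; i = -1
j=0: arr[0]=18 > 12 → no swap
j=1: arr[1]=17 > 12 → no swap
j=2: arr[2]=9 ≤ 12 → i=0, swap arr[0],arr[2] → [9,17,18,16,20,15,8,7,6,12]
j=3: arr[3]=16 > 12 → no swap
j=4: arr[4]=20 > 12 → no swap
j=5: arr[5]=15 > 12 → no swap
j=6: arr[6]=8 ≤ 12 → i=1, swap arr[1],arr[6] → [9,8,18,16,20,15,17,7,6,12]
j=7: arr[7]=7 ≤ 12 → i=2, swap arr[2],arr[7] → [9,8,7,16,20,15,17,18,6,12]
j=8: arr[8]=6 ≤ 12 → i=3, swap arr[3],arr[8] → [9,8,7,6,20,15,17,18,16,12]
final swap arr[4],arr[9] → [9,8,7,6,12,15,17,18,16,20]; return 4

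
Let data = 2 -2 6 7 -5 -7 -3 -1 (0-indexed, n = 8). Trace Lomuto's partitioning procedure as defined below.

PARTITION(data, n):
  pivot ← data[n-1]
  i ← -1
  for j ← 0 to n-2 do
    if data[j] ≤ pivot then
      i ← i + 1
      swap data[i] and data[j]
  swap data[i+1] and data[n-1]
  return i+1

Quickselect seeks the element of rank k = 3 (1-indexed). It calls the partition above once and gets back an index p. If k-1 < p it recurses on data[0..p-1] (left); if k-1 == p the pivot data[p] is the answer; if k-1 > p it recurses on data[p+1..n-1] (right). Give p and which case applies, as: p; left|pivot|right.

pivot = data[7] = -1; i = -1
j=0: data[0]=2 > -1 → no swap
j=1: data[1]=-2 ≤ -1 → i=0, swap data[0],data[1] → -2 2 6 7 -5 -7 -3 -1
j=2: data[2]=6 > -1 → no swap
j=3: data[3]=7 > -1 → no swap
j=4: data[4]=-5 ≤ -1 → i=1, swap data[1],data[4] → -2 -5 6 7 2 -7 -3 -1
j=5: data[5]=-7 ≤ -1 → i=2, swap data[2],data[5] → -2 -5 -7 7 2 6 -3 -1
j=6: data[6]=-3 ≤ -1 → i=3, swap data[3],data[6] → -2 -5 -7 -3 2 6 7 -1
final swap data[4],data[7] → -2 -5 -7 -3 -1 6 7 2; return 4
p = 4; k-1 = 2 < 4 ⇒ left

4; left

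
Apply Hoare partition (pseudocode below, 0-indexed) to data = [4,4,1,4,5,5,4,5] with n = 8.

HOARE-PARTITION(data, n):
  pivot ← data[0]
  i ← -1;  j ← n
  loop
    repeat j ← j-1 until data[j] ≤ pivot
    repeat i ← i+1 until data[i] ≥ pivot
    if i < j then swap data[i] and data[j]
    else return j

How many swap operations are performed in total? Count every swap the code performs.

pivot=4
j stops at 6 (4), i stops at 0 (4); swap ⇒ [4,4,1,4,5,5,4,5]
j stops at 3 (4), i stops at 1 (4); swap ⇒ [4,4,1,4,5,5,4,5]
j stops at 2, i stops at 3; i≥j ⇒ return 2. data=[4,4,1,4,5,5,4,5]

2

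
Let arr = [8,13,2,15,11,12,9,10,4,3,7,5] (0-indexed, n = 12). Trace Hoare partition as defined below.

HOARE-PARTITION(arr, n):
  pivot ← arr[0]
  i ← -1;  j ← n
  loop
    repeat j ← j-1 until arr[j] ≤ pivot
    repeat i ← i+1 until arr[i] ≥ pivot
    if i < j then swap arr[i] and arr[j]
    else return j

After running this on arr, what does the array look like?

pivot=8
j stops at 11 (5), i stops at 0 (8); swap ⇒ [5,13,2,15,11,12,9,10,4,3,7,8]
j stops at 10 (7), i stops at 1 (13); swap ⇒ [5,7,2,15,11,12,9,10,4,3,13,8]
j stops at 9 (3), i stops at 3 (15); swap ⇒ [5,7,2,3,11,12,9,10,4,15,13,8]
j stops at 8 (4), i stops at 4 (11); swap ⇒ [5,7,2,3,4,12,9,10,11,15,13,8]
j stops at 4, i stops at 5; i≥j ⇒ return 4. arr=[5,7,2,3,4,12,9,10,11,15,13,8]

[5,7,2,3,4,12,9,10,11,15,13,8]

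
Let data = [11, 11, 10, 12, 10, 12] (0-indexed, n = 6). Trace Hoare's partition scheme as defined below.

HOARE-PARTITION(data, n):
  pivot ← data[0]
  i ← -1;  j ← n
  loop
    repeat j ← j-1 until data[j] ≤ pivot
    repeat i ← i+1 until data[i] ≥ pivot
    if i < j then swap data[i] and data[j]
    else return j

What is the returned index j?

pivot=11
j stops at 4 (10), i stops at 0 (11); swap ⇒ [10, 11, 10, 12, 11, 12]
j stops at 2 (10), i stops at 1 (11); swap ⇒ [10, 10, 11, 12, 11, 12]
j stops at 1, i stops at 2; i≥j ⇒ return 1. data=[10, 10, 11, 12, 11, 12]

1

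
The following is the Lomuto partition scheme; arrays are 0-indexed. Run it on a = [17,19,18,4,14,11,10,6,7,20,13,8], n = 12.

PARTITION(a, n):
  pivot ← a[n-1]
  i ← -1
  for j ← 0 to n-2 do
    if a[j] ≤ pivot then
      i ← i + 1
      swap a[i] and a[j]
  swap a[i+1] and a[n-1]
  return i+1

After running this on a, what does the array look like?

pivot=8, i=-1
j=0: 17>8, skip
j=1: 19>8, skip
j=2: 18>8, skip
j=3: 4≤8, i=0, swap(0,3) ⇒ [4,19,18,17,14,11,10,6,7,20,13,8]
j=4: 14>8, skip
j=5: 11>8, skip
j=6: 10>8, skip
j=7: 6≤8, i=1, swap(1,7) ⇒ [4,6,18,17,14,11,10,19,7,20,13,8]
j=8: 7≤8, i=2, swap(2,8) ⇒ [4,6,7,17,14,11,10,19,18,20,13,8]
j=9: 20>8, skip
j=10: 13>8, skip
swap(3,11) ⇒ [4,6,7,8,14,11,10,19,18,20,13,17]; return 3

[4,6,7,8,14,11,10,19,18,20,13,17]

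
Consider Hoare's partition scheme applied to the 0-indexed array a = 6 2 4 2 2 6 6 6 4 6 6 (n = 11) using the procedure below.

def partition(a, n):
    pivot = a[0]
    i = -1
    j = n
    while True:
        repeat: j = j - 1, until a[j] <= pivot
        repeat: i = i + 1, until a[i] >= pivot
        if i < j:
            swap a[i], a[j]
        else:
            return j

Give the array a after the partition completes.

6 2 4 2 2 6 4 6 6 6 6

pivot=6
j stops at 10 (6), i stops at 0 (6); swap ⇒ 6 2 4 2 2 6 6 6 4 6 6
j stops at 9 (6), i stops at 5 (6); swap ⇒ 6 2 4 2 2 6 6 6 4 6 6
j stops at 8 (4), i stops at 6 (6); swap ⇒ 6 2 4 2 2 6 4 6 6 6 6
j stops at 7, i stops at 7; i≥j ⇒ return 7. a=6 2 4 2 2 6 4 6 6 6 6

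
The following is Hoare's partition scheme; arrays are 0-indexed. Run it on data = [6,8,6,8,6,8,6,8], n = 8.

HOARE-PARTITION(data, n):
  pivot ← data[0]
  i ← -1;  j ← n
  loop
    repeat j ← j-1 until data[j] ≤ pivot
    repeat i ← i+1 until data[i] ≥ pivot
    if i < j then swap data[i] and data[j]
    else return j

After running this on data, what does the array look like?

pivot = data[0] = 6; i = -1, j = 8
j→6 (data[6]=6≤6), i→0 (data[0]=6≥6); i<j, swap → [6,8,6,8,6,8,6,8]
j→4 (data[4]=6≤6), i→1 (data[1]=8≥6); i<j, swap → [6,6,6,8,8,8,6,8]
j→2, i→2; i≥j, return j=2. data = [6,6,6,8,8,8,6,8]

[6,6,6,8,8,8,6,8]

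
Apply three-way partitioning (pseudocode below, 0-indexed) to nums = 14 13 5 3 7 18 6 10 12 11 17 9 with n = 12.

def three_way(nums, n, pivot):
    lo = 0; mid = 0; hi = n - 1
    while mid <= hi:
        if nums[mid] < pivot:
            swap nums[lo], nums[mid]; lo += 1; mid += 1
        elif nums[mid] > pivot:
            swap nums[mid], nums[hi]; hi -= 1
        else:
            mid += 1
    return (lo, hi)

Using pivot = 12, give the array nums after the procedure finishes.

9 11 5 3 7 6 10 12 18 17 13 14

lo=0 mid=0 hi=11
14>12: swap(0,11), hi=10 ⇒ 9 13 5 3 7 18 6 10 12 11 17 14
9<12: swap(0,0), lo=1 mid=1 ⇒ 9 13 5 3 7 18 6 10 12 11 17 14
13>12: swap(1,10), hi=9 ⇒ 9 17 5 3 7 18 6 10 12 11 13 14
17>12: swap(1,9), hi=8 ⇒ 9 11 5 3 7 18 6 10 12 17 13 14
11<12: swap(1,1), lo=2 mid=2 ⇒ 9 11 5 3 7 18 6 10 12 17 13 14
5<12: swap(2,2), lo=3 mid=3 ⇒ 9 11 5 3 7 18 6 10 12 17 13 14
3<12: swap(3,3), lo=4 mid=4 ⇒ 9 11 5 3 7 18 6 10 12 17 13 14
7<12: swap(4,4), lo=5 mid=5 ⇒ 9 11 5 3 7 18 6 10 12 17 13 14
18>12: swap(5,8), hi=7 ⇒ 9 11 5 3 7 12 6 10 18 17 13 14
12=12: mid=6
6<12: swap(5,6), lo=6 mid=7 ⇒ 9 11 5 3 7 6 12 10 18 17 13 14
10<12: swap(6,7), lo=7 mid=8 ⇒ 9 11 5 3 7 6 10 12 18 17 13 14
done. lo=7 hi=7; nums=9 11 5 3 7 6 10 12 18 17 13 14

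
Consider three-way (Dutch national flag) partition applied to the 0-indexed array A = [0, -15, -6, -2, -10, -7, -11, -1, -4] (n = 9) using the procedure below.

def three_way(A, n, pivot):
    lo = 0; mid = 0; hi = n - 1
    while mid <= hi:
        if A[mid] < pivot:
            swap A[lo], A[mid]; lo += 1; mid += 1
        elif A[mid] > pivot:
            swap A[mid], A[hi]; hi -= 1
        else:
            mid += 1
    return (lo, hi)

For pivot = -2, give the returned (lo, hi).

lo=0 mid=0 hi=8
0>-2: swap(0,8), hi=7 ⇒ [-4, -15, -6, -2, -10, -7, -11, -1, 0]
-4<-2: swap(0,0), lo=1 mid=1 ⇒ [-4, -15, -6, -2, -10, -7, -11, -1, 0]
-15<-2: swap(1,1), lo=2 mid=2 ⇒ [-4, -15, -6, -2, -10, -7, -11, -1, 0]
-6<-2: swap(2,2), lo=3 mid=3 ⇒ [-4, -15, -6, -2, -10, -7, -11, -1, 0]
-2=-2: mid=4
-10<-2: swap(3,4), lo=4 mid=5 ⇒ [-4, -15, -6, -10, -2, -7, -11, -1, 0]
-7<-2: swap(4,5), lo=5 mid=6 ⇒ [-4, -15, -6, -10, -7, -2, -11, -1, 0]
-11<-2: swap(5,6), lo=6 mid=7 ⇒ [-4, -15, -6, -10, -7, -11, -2, -1, 0]
-1>-2: swap(7,7), hi=6 ⇒ [-4, -15, -6, -10, -7, -11, -2, -1, 0]
done. lo=6 hi=6; A=[-4, -15, -6, -10, -7, -11, -2, -1, 0]

(6, 6)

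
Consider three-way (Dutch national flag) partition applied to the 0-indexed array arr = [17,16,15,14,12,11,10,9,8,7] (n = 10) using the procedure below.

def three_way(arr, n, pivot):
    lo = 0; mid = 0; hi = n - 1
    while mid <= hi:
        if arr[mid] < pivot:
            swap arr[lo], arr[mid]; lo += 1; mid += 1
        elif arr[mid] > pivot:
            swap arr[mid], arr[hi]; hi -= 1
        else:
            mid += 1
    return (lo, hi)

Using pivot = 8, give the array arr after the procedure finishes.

[7,8,14,12,11,10,9,15,16,17]

lo=0 mid=0 hi=9
17>8: swap(0,9), hi=8 ⇒ [7,16,15,14,12,11,10,9,8,17]
7<8: swap(0,0), lo=1 mid=1 ⇒ [7,16,15,14,12,11,10,9,8,17]
16>8: swap(1,8), hi=7 ⇒ [7,8,15,14,12,11,10,9,16,17]
8=8: mid=2
15>8: swap(2,7), hi=6 ⇒ [7,8,9,14,12,11,10,15,16,17]
9>8: swap(2,6), hi=5 ⇒ [7,8,10,14,12,11,9,15,16,17]
10>8: swap(2,5), hi=4 ⇒ [7,8,11,14,12,10,9,15,16,17]
11>8: swap(2,4), hi=3 ⇒ [7,8,12,14,11,10,9,15,16,17]
12>8: swap(2,3), hi=2 ⇒ [7,8,14,12,11,10,9,15,16,17]
14>8: swap(2,2), hi=1 ⇒ [7,8,14,12,11,10,9,15,16,17]
done. lo=1 hi=1; arr=[7,8,14,12,11,10,9,15,16,17]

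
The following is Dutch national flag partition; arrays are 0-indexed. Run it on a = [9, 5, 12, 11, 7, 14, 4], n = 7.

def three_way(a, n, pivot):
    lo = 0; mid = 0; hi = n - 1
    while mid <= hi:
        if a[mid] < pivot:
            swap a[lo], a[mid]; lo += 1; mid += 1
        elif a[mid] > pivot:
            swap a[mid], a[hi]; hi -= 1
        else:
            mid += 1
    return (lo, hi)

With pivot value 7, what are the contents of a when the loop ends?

pivot = 7; lo=0, mid=0, hi=6
a[mid]=9>7: swap a[0],a[6]; hi=5 → [4, 5, 12, 11, 7, 14, 9]
a[mid]=4<7: swap a[0],a[0]; lo=1,mid=1 → [4, 5, 12, 11, 7, 14, 9]
a[mid]=5<7: swap a[1],a[1]; lo=2,mid=2 → [4, 5, 12, 11, 7, 14, 9]
a[mid]=12>7: swap a[2],a[5]; hi=4 → [4, 5, 14, 11, 7, 12, 9]
a[mid]=14>7: swap a[2],a[4]; hi=3 → [4, 5, 7, 11, 14, 12, 9]
a[mid]=7=7: mid=3
a[mid]=11>7: swap a[3],a[3]; hi=2 → [4, 5, 7, 11, 14, 12, 9]
end: lo=2, hi=2; a = [4, 5, 7, 11, 14, 12, 9]

[4, 5, 7, 11, 14, 12, 9]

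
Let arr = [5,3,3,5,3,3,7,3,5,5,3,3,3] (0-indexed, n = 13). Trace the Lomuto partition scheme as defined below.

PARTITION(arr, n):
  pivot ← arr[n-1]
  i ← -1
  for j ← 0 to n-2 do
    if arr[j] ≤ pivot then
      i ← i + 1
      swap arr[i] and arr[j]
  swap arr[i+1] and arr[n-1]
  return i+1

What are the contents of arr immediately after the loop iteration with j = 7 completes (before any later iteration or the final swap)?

[3,3,3,3,3,5,7,5,5,5,3,3,3]

pivot = arr[12] = 3; i = -1
j=0: arr[0]=5 > 3 → no swap
j=1: arr[1]=3 ≤ 3 → i=0, swap arr[0],arr[1] → [3,5,3,5,3,3,7,3,5,5,3,3,3]
j=2: arr[2]=3 ≤ 3 → i=1, swap arr[1],arr[2] → [3,3,5,5,3,3,7,3,5,5,3,3,3]
j=3: arr[3]=5 > 3 → no swap
j=4: arr[4]=3 ≤ 3 → i=2, swap arr[2],arr[4] → [3,3,3,5,5,3,7,3,5,5,3,3,3]
j=5: arr[5]=3 ≤ 3 → i=3, swap arr[3],arr[5] → [3,3,3,3,5,5,7,3,5,5,3,3,3]
j=6: arr[6]=7 > 3 → no swap
j=7: arr[7]=3 ≤ 3 → i=4, swap arr[4],arr[7] → [3,3,3,3,3,5,7,5,5,5,3,3,3]
(after j=7) arr = [3,3,3,3,3,5,7,5,5,5,3,3,3]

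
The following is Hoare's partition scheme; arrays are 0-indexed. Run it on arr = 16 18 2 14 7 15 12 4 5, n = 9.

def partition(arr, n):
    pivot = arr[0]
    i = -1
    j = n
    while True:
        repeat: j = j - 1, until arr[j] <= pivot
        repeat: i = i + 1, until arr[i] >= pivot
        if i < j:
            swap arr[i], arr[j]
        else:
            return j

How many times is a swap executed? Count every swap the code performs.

pivot = arr[0] = 16; i = -1, j = 9
j→8 (arr[8]=5≤16), i→0 (arr[0]=16≥16); i<j, swap → 5 18 2 14 7 15 12 4 16
j→7 (arr[7]=4≤16), i→1 (arr[1]=18≥16); i<j, swap → 5 4 2 14 7 15 12 18 16
j→6, i→7; i≥j, return j=6. arr = 5 4 2 14 7 15 12 18 16

2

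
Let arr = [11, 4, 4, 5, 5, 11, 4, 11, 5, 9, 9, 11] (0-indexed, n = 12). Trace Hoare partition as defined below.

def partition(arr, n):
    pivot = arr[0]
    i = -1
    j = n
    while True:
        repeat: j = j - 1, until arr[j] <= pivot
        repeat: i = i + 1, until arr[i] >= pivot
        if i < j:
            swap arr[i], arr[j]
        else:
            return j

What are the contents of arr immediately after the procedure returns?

pivot=11
j stops at 11 (11), i stops at 0 (11); swap ⇒ [11, 4, 4, 5, 5, 11, 4, 11, 5, 9, 9, 11]
j stops at 10 (9), i stops at 5 (11); swap ⇒ [11, 4, 4, 5, 5, 9, 4, 11, 5, 9, 11, 11]
j stops at 9 (9), i stops at 7 (11); swap ⇒ [11, 4, 4, 5, 5, 9, 4, 9, 5, 11, 11, 11]
j stops at 8, i stops at 9; i≥j ⇒ return 8. arr=[11, 4, 4, 5, 5, 9, 4, 9, 5, 11, 11, 11]

[11, 4, 4, 5, 5, 9, 4, 9, 5, 11, 11, 11]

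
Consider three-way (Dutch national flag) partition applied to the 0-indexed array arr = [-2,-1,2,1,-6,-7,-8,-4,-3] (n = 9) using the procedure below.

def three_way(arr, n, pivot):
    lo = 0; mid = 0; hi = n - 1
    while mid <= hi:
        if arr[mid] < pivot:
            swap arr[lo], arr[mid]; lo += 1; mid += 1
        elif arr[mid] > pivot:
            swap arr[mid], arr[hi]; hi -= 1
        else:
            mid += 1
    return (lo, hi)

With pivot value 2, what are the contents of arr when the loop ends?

[-2,-1,1,-6,-7,-8,-4,-3,2]

pivot = 2; lo=0, mid=0, hi=8
arr[mid]=-2<2: swap arr[0],arr[0]; lo=1,mid=1 → [-2,-1,2,1,-6,-7,-8,-4,-3]
arr[mid]=-1<2: swap arr[1],arr[1]; lo=2,mid=2 → [-2,-1,2,1,-6,-7,-8,-4,-3]
arr[mid]=2=2: mid=3
arr[mid]=1<2: swap arr[2],arr[3]; lo=3,mid=4 → [-2,-1,1,2,-6,-7,-8,-4,-3]
arr[mid]=-6<2: swap arr[3],arr[4]; lo=4,mid=5 → [-2,-1,1,-6,2,-7,-8,-4,-3]
arr[mid]=-7<2: swap arr[4],arr[5]; lo=5,mid=6 → [-2,-1,1,-6,-7,2,-8,-4,-3]
arr[mid]=-8<2: swap arr[5],arr[6]; lo=6,mid=7 → [-2,-1,1,-6,-7,-8,2,-4,-3]
arr[mid]=-4<2: swap arr[6],arr[7]; lo=7,mid=8 → [-2,-1,1,-6,-7,-8,-4,2,-3]
arr[mid]=-3<2: swap arr[7],arr[8]; lo=8,mid=9 → [-2,-1,1,-6,-7,-8,-4,-3,2]
end: lo=8, hi=8; arr = [-2,-1,1,-6,-7,-8,-4,-3,2]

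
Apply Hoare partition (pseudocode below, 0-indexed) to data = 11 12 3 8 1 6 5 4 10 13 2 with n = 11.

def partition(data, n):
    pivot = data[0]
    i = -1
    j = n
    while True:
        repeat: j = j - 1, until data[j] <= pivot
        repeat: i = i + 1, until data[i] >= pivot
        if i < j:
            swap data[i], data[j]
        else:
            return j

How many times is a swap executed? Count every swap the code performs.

2

pivot = data[0] = 11; i = -1, j = 11
j→10 (data[10]=2≤11), i→0 (data[0]=11≥11); i<j, swap → 2 12 3 8 1 6 5 4 10 13 11
j→8 (data[8]=10≤11), i→1 (data[1]=12≥11); i<j, swap → 2 10 3 8 1 6 5 4 12 13 11
j→7, i→8; i≥j, return j=7. data = 2 10 3 8 1 6 5 4 12 13 11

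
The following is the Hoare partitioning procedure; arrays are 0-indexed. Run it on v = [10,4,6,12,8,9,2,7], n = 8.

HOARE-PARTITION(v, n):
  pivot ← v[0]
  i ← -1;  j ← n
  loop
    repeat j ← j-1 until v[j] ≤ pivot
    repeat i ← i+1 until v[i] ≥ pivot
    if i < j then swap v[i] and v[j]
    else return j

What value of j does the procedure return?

5

pivot = v[0] = 10; i = -1, j = 8
j→7 (v[7]=7≤10), i→0 (v[0]=10≥10); i<j, swap → [7,4,6,12,8,9,2,10]
j→6 (v[6]=2≤10), i→3 (v[3]=12≥10); i<j, swap → [7,4,6,2,8,9,12,10]
j→5, i→6; i≥j, return j=5. v = [7,4,6,2,8,9,12,10]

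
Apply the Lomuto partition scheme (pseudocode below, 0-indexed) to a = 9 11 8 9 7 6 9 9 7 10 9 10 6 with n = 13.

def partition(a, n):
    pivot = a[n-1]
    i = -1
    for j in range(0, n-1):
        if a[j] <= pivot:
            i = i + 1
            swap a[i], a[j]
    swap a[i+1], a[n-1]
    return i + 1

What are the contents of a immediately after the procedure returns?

pivot = a[12] = 6; i = -1
j=0: a[0]=9 > 6 → no swap
j=1: a[1]=11 > 6 → no swap
j=2: a[2]=8 > 6 → no swap
j=3: a[3]=9 > 6 → no swap
j=4: a[4]=7 > 6 → no swap
j=5: a[5]=6 ≤ 6 → i=0, swap a[0],a[5] → 6 11 8 9 7 9 9 9 7 10 9 10 6
j=6: a[6]=9 > 6 → no swap
j=7: a[7]=9 > 6 → no swap
j=8: a[8]=7 > 6 → no swap
j=9: a[9]=10 > 6 → no swap
j=10: a[10]=9 > 6 → no swap
j=11: a[11]=10 > 6 → no swap
final swap a[1],a[12] → 6 6 8 9 7 9 9 9 7 10 9 10 11; return 1

6 6 8 9 7 9 9 9 7 10 9 10 11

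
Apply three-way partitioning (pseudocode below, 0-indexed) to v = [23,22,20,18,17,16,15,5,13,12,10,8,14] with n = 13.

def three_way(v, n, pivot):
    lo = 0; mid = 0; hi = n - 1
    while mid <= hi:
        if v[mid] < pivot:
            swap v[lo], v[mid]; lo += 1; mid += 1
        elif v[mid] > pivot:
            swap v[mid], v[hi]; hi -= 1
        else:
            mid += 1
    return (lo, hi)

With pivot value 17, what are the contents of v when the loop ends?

[14,8,10,12,16,15,5,13,17,18,20,22,23]

lo=0 mid=0 hi=12
23>17: swap(0,12), hi=11 ⇒ [14,22,20,18,17,16,15,5,13,12,10,8,23]
14<17: swap(0,0), lo=1 mid=1 ⇒ [14,22,20,18,17,16,15,5,13,12,10,8,23]
22>17: swap(1,11), hi=10 ⇒ [14,8,20,18,17,16,15,5,13,12,10,22,23]
8<17: swap(1,1), lo=2 mid=2 ⇒ [14,8,20,18,17,16,15,5,13,12,10,22,23]
20>17: swap(2,10), hi=9 ⇒ [14,8,10,18,17,16,15,5,13,12,20,22,23]
10<17: swap(2,2), lo=3 mid=3 ⇒ [14,8,10,18,17,16,15,5,13,12,20,22,23]
18>17: swap(3,9), hi=8 ⇒ [14,8,10,12,17,16,15,5,13,18,20,22,23]
12<17: swap(3,3), lo=4 mid=4 ⇒ [14,8,10,12,17,16,15,5,13,18,20,22,23]
17=17: mid=5
16<17: swap(4,5), lo=5 mid=6 ⇒ [14,8,10,12,16,17,15,5,13,18,20,22,23]
15<17: swap(5,6), lo=6 mid=7 ⇒ [14,8,10,12,16,15,17,5,13,18,20,22,23]
5<17: swap(6,7), lo=7 mid=8 ⇒ [14,8,10,12,16,15,5,17,13,18,20,22,23]
13<17: swap(7,8), lo=8 mid=9 ⇒ [14,8,10,12,16,15,5,13,17,18,20,22,23]
done. lo=8 hi=8; v=[14,8,10,12,16,15,5,13,17,18,20,22,23]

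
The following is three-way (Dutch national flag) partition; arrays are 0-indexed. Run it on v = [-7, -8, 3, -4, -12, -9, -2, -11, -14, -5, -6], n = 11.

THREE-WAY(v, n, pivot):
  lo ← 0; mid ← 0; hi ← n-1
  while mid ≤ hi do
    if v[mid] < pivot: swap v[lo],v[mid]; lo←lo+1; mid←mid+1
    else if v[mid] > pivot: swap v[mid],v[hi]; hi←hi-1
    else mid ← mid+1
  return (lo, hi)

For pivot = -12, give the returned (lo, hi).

(1, 1)

pivot = -12; lo=0, mid=0, hi=10
v[mid]=-7>-12: swap v[0],v[10]; hi=9 → [-6, -8, 3, -4, -12, -9, -2, -11, -14, -5, -7]
v[mid]=-6>-12: swap v[0],v[9]; hi=8 → [-5, -8, 3, -4, -12, -9, -2, -11, -14, -6, -7]
v[mid]=-5>-12: swap v[0],v[8]; hi=7 → [-14, -8, 3, -4, -12, -9, -2, -11, -5, -6, -7]
v[mid]=-14<-12: swap v[0],v[0]; lo=1,mid=1 → [-14, -8, 3, -4, -12, -9, -2, -11, -5, -6, -7]
v[mid]=-8>-12: swap v[1],v[7]; hi=6 → [-14, -11, 3, -4, -12, -9, -2, -8, -5, -6, -7]
v[mid]=-11>-12: swap v[1],v[6]; hi=5 → [-14, -2, 3, -4, -12, -9, -11, -8, -5, -6, -7]
v[mid]=-2>-12: swap v[1],v[5]; hi=4 → [-14, -9, 3, -4, -12, -2, -11, -8, -5, -6, -7]
v[mid]=-9>-12: swap v[1],v[4]; hi=3 → [-14, -12, 3, -4, -9, -2, -11, -8, -5, -6, -7]
v[mid]=-12=-12: mid=2
v[mid]=3>-12: swap v[2],v[3]; hi=2 → [-14, -12, -4, 3, -9, -2, -11, -8, -5, -6, -7]
v[mid]=-4>-12: swap v[2],v[2]; hi=1 → [-14, -12, -4, 3, -9, -2, -11, -8, -5, -6, -7]
end: lo=1, hi=1; v = [-14, -12, -4, 3, -9, -2, -11, -8, -5, -6, -7]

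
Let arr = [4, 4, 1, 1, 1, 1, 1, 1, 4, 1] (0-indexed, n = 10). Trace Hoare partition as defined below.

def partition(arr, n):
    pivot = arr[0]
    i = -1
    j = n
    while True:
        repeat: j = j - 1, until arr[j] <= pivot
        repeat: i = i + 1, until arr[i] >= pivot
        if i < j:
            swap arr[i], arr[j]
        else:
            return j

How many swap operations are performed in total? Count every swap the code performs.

pivot=4
j stops at 9 (1), i stops at 0 (4); swap ⇒ [1, 4, 1, 1, 1, 1, 1, 1, 4, 4]
j stops at 8 (4), i stops at 1 (4); swap ⇒ [1, 4, 1, 1, 1, 1, 1, 1, 4, 4]
j stops at 7, i stops at 8; i≥j ⇒ return 7. arr=[1, 4, 1, 1, 1, 1, 1, 1, 4, 4]

2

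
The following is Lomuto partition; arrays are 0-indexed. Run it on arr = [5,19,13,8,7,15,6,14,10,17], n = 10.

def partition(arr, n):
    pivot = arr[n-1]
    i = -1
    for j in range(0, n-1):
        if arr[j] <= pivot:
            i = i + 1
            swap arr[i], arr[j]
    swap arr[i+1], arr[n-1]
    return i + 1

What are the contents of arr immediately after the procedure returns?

[5,13,8,7,15,6,14,10,17,19]

pivot=17, i=-1
j=0: 5≤17, i=0, swap(0,0) ⇒ [5,19,13,8,7,15,6,14,10,17]
j=1: 19>17, skip
j=2: 13≤17, i=1, swap(1,2) ⇒ [5,13,19,8,7,15,6,14,10,17]
j=3: 8≤17, i=2, swap(2,3) ⇒ [5,13,8,19,7,15,6,14,10,17]
j=4: 7≤17, i=3, swap(3,4) ⇒ [5,13,8,7,19,15,6,14,10,17]
j=5: 15≤17, i=4, swap(4,5) ⇒ [5,13,8,7,15,19,6,14,10,17]
j=6: 6≤17, i=5, swap(5,6) ⇒ [5,13,8,7,15,6,19,14,10,17]
j=7: 14≤17, i=6, swap(6,7) ⇒ [5,13,8,7,15,6,14,19,10,17]
j=8: 10≤17, i=7, swap(7,8) ⇒ [5,13,8,7,15,6,14,10,19,17]
swap(8,9) ⇒ [5,13,8,7,15,6,14,10,17,19]; return 8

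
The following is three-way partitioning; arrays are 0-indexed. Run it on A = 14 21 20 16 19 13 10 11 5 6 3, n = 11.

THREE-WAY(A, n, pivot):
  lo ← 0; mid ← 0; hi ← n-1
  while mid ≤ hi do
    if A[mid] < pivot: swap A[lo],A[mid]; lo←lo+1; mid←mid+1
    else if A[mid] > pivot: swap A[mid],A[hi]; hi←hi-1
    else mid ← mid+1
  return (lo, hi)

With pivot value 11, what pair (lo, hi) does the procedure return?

lo=0 mid=0 hi=10
14>11: swap(0,10), hi=9 ⇒ 3 21 20 16 19 13 10 11 5 6 14
3<11: swap(0,0), lo=1 mid=1 ⇒ 3 21 20 16 19 13 10 11 5 6 14
21>11: swap(1,9), hi=8 ⇒ 3 6 20 16 19 13 10 11 5 21 14
6<11: swap(1,1), lo=2 mid=2 ⇒ 3 6 20 16 19 13 10 11 5 21 14
20>11: swap(2,8), hi=7 ⇒ 3 6 5 16 19 13 10 11 20 21 14
5<11: swap(2,2), lo=3 mid=3 ⇒ 3 6 5 16 19 13 10 11 20 21 14
16>11: swap(3,7), hi=6 ⇒ 3 6 5 11 19 13 10 16 20 21 14
11=11: mid=4
19>11: swap(4,6), hi=5 ⇒ 3 6 5 11 10 13 19 16 20 21 14
10<11: swap(3,4), lo=4 mid=5 ⇒ 3 6 5 10 11 13 19 16 20 21 14
13>11: swap(5,5), hi=4 ⇒ 3 6 5 10 11 13 19 16 20 21 14
done. lo=4 hi=4; A=3 6 5 10 11 13 19 16 20 21 14

(4, 4)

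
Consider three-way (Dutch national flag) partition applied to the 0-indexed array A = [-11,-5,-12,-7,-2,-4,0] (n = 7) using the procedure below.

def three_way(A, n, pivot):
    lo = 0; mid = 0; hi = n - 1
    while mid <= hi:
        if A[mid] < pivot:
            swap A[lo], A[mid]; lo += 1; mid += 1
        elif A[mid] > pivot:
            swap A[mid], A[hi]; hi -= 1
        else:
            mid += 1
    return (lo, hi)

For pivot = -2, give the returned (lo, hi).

(5, 5)

pivot = -2; lo=0, mid=0, hi=6
A[mid]=-11<-2: swap A[0],A[0]; lo=1,mid=1 → [-11,-5,-12,-7,-2,-4,0]
A[mid]=-5<-2: swap A[1],A[1]; lo=2,mid=2 → [-11,-5,-12,-7,-2,-4,0]
A[mid]=-12<-2: swap A[2],A[2]; lo=3,mid=3 → [-11,-5,-12,-7,-2,-4,0]
A[mid]=-7<-2: swap A[3],A[3]; lo=4,mid=4 → [-11,-5,-12,-7,-2,-4,0]
A[mid]=-2=-2: mid=5
A[mid]=-4<-2: swap A[4],A[5]; lo=5,mid=6 → [-11,-5,-12,-7,-4,-2,0]
A[mid]=0>-2: swap A[6],A[6]; hi=5 → [-11,-5,-12,-7,-4,-2,0]
end: lo=5, hi=5; A = [-11,-5,-12,-7,-4,-2,0]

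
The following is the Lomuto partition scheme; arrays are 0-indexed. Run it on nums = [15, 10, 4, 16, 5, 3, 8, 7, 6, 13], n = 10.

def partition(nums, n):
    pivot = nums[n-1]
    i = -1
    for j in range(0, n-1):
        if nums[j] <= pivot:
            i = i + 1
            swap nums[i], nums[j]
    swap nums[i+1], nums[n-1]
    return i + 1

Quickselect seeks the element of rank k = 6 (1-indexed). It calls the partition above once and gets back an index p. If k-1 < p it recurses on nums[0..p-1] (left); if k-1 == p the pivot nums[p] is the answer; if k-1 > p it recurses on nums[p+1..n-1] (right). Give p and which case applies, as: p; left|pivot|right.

7; left

pivot = nums[9] = 13; i = -1
j=0: nums[0]=15 > 13 → no swap
j=1: nums[1]=10 ≤ 13 → i=0, swap nums[0],nums[1] → [10, 15, 4, 16, 5, 3, 8, 7, 6, 13]
j=2: nums[2]=4 ≤ 13 → i=1, swap nums[1],nums[2] → [10, 4, 15, 16, 5, 3, 8, 7, 6, 13]
j=3: nums[3]=16 > 13 → no swap
j=4: nums[4]=5 ≤ 13 → i=2, swap nums[2],nums[4] → [10, 4, 5, 16, 15, 3, 8, 7, 6, 13]
j=5: nums[5]=3 ≤ 13 → i=3, swap nums[3],nums[5] → [10, 4, 5, 3, 15, 16, 8, 7, 6, 13]
j=6: nums[6]=8 ≤ 13 → i=4, swap nums[4],nums[6] → [10, 4, 5, 3, 8, 16, 15, 7, 6, 13]
j=7: nums[7]=7 ≤ 13 → i=5, swap nums[5],nums[7] → [10, 4, 5, 3, 8, 7, 15, 16, 6, 13]
j=8: nums[8]=6 ≤ 13 → i=6, swap nums[6],nums[8] → [10, 4, 5, 3, 8, 7, 6, 16, 15, 13]
final swap nums[7],nums[9] → [10, 4, 5, 3, 8, 7, 6, 13, 15, 16]; return 7
p = 7; k-1 = 5 < 7 ⇒ left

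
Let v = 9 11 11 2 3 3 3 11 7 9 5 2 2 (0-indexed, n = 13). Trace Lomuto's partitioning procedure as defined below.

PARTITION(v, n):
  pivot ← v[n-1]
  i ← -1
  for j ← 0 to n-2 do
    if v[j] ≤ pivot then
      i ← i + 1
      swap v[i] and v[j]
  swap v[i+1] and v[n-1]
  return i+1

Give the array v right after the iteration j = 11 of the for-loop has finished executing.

pivot = v[12] = 2; i = -1
j=0: v[0]=9 > 2 → no swap
j=1: v[1]=11 > 2 → no swap
j=2: v[2]=11 > 2 → no swap
j=3: v[3]=2 ≤ 2 → i=0, swap v[0],v[3] → 2 11 11 9 3 3 3 11 7 9 5 2 2
j=4: v[4]=3 > 2 → no swap
j=5: v[5]=3 > 2 → no swap
j=6: v[6]=3 > 2 → no swap
j=7: v[7]=11 > 2 → no swap
j=8: v[8]=7 > 2 → no swap
j=9: v[9]=9 > 2 → no swap
j=10: v[10]=5 > 2 → no swap
j=11: v[11]=2 ≤ 2 → i=1, swap v[1],v[11] → 2 2 11 9 3 3 3 11 7 9 5 11 2
(after j=11) v = 2 2 11 9 3 3 3 11 7 9 5 11 2

2 2 11 9 3 3 3 11 7 9 5 11 2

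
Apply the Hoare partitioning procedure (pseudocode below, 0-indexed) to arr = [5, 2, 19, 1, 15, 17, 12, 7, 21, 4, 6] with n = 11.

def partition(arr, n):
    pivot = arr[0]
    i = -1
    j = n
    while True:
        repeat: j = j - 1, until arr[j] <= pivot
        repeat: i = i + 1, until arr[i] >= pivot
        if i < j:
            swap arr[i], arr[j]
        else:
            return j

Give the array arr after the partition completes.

pivot = arr[0] = 5; i = -1, j = 11
j→9 (arr[9]=4≤5), i→0 (arr[0]=5≥5); i<j, swap → [4, 2, 19, 1, 15, 17, 12, 7, 21, 5, 6]
j→3 (arr[3]=1≤5), i→2 (arr[2]=19≥5); i<j, swap → [4, 2, 1, 19, 15, 17, 12, 7, 21, 5, 6]
j→2, i→3; i≥j, return j=2. arr = [4, 2, 1, 19, 15, 17, 12, 7, 21, 5, 6]

[4, 2, 1, 19, 15, 17, 12, 7, 21, 5, 6]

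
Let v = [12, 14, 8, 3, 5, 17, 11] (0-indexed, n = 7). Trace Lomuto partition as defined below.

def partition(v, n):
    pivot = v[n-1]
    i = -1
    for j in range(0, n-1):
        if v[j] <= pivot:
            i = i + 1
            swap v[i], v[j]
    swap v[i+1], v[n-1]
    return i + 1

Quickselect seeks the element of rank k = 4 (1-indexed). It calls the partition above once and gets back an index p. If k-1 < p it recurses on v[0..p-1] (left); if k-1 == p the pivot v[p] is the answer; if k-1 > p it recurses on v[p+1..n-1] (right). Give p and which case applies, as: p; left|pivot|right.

3; pivot

pivot = v[6] = 11; i = -1
j=0: v[0]=12 > 11 → no swap
j=1: v[1]=14 > 11 → no swap
j=2: v[2]=8 ≤ 11 → i=0, swap v[0],v[2] → [8, 14, 12, 3, 5, 17, 11]
j=3: v[3]=3 ≤ 11 → i=1, swap v[1],v[3] → [8, 3, 12, 14, 5, 17, 11]
j=4: v[4]=5 ≤ 11 → i=2, swap v[2],v[4] → [8, 3, 5, 14, 12, 17, 11]
j=5: v[5]=17 > 11 → no swap
final swap v[3],v[6] → [8, 3, 5, 11, 12, 17, 14]; return 3
p = 3; k-1 = 3 == 3 ⇒ pivot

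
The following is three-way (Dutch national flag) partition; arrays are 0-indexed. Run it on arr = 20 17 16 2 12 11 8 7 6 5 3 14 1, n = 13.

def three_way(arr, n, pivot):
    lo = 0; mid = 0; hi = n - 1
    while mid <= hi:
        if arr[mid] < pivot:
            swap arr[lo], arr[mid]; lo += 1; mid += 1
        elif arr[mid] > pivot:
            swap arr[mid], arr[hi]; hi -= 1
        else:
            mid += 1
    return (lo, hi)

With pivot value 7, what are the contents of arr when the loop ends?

lo=0 mid=0 hi=12
20>7: swap(0,12), hi=11 ⇒ 1 17 16 2 12 11 8 7 6 5 3 14 20
1<7: swap(0,0), lo=1 mid=1 ⇒ 1 17 16 2 12 11 8 7 6 5 3 14 20
17>7: swap(1,11), hi=10 ⇒ 1 14 16 2 12 11 8 7 6 5 3 17 20
14>7: swap(1,10), hi=9 ⇒ 1 3 16 2 12 11 8 7 6 5 14 17 20
3<7: swap(1,1), lo=2 mid=2 ⇒ 1 3 16 2 12 11 8 7 6 5 14 17 20
16>7: swap(2,9), hi=8 ⇒ 1 3 5 2 12 11 8 7 6 16 14 17 20
5<7: swap(2,2), lo=3 mid=3 ⇒ 1 3 5 2 12 11 8 7 6 16 14 17 20
2<7: swap(3,3), lo=4 mid=4 ⇒ 1 3 5 2 12 11 8 7 6 16 14 17 20
12>7: swap(4,8), hi=7 ⇒ 1 3 5 2 6 11 8 7 12 16 14 17 20
6<7: swap(4,4), lo=5 mid=5 ⇒ 1 3 5 2 6 11 8 7 12 16 14 17 20
11>7: swap(5,7), hi=6 ⇒ 1 3 5 2 6 7 8 11 12 16 14 17 20
7=7: mid=6
8>7: swap(6,6), hi=5 ⇒ 1 3 5 2 6 7 8 11 12 16 14 17 20
done. lo=5 hi=5; arr=1 3 5 2 6 7 8 11 12 16 14 17 20

1 3 5 2 6 7 8 11 12 16 14 17 20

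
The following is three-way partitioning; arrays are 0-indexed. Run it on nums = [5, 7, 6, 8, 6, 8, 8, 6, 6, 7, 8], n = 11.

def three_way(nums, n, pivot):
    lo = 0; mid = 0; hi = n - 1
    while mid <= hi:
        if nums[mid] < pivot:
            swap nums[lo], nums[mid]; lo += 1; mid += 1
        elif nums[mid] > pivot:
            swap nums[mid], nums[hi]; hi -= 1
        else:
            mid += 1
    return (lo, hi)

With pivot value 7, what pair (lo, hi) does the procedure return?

lo=0 mid=0 hi=10
5<7: swap(0,0), lo=1 mid=1 ⇒ [5, 7, 6, 8, 6, 8, 8, 6, 6, 7, 8]
7=7: mid=2
6<7: swap(1,2), lo=2 mid=3 ⇒ [5, 6, 7, 8, 6, 8, 8, 6, 6, 7, 8]
8>7: swap(3,10), hi=9 ⇒ [5, 6, 7, 8, 6, 8, 8, 6, 6, 7, 8]
8>7: swap(3,9), hi=8 ⇒ [5, 6, 7, 7, 6, 8, 8, 6, 6, 8, 8]
7=7: mid=4
6<7: swap(2,4), lo=3 mid=5 ⇒ [5, 6, 6, 7, 7, 8, 8, 6, 6, 8, 8]
8>7: swap(5,8), hi=7 ⇒ [5, 6, 6, 7, 7, 6, 8, 6, 8, 8, 8]
6<7: swap(3,5), lo=4 mid=6 ⇒ [5, 6, 6, 6, 7, 7, 8, 6, 8, 8, 8]
8>7: swap(6,7), hi=6 ⇒ [5, 6, 6, 6, 7, 7, 6, 8, 8, 8, 8]
6<7: swap(4,6), lo=5 mid=7 ⇒ [5, 6, 6, 6, 6, 7, 7, 8, 8, 8, 8]
done. lo=5 hi=6; nums=[5, 6, 6, 6, 6, 7, 7, 8, 8, 8, 8]

(5, 6)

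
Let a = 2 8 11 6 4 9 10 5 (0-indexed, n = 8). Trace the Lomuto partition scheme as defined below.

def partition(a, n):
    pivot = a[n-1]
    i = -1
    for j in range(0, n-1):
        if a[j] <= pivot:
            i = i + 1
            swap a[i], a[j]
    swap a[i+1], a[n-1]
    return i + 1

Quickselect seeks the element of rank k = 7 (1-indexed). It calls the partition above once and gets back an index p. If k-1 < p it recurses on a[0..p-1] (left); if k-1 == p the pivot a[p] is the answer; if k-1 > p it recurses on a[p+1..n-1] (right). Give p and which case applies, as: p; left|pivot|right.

pivot=5, i=-1
j=0: 2≤5, i=0, swap(0,0) ⇒ 2 8 11 6 4 9 10 5
j=1: 8>5, skip
j=2: 11>5, skip
j=3: 6>5, skip
j=4: 4≤5, i=1, swap(1,4) ⇒ 2 4 11 6 8 9 10 5
j=5: 9>5, skip
j=6: 10>5, skip
swap(2,7) ⇒ 2 4 5 6 8 9 10 11; return 2
p = 2; k-1 = 6 > 2 ⇒ right

2; right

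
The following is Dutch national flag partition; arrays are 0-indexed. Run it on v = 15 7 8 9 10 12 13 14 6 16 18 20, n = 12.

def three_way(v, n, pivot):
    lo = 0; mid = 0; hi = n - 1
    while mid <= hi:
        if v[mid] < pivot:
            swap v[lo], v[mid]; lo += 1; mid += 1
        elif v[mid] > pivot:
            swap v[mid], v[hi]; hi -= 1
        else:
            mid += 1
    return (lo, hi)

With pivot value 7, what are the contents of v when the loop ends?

6 7 9 10 12 13 14 8 16 18 20 15

lo=0 mid=0 hi=11
15>7: swap(0,11), hi=10 ⇒ 20 7 8 9 10 12 13 14 6 16 18 15
20>7: swap(0,10), hi=9 ⇒ 18 7 8 9 10 12 13 14 6 16 20 15
18>7: swap(0,9), hi=8 ⇒ 16 7 8 9 10 12 13 14 6 18 20 15
16>7: swap(0,8), hi=7 ⇒ 6 7 8 9 10 12 13 14 16 18 20 15
6<7: swap(0,0), lo=1 mid=1 ⇒ 6 7 8 9 10 12 13 14 16 18 20 15
7=7: mid=2
8>7: swap(2,7), hi=6 ⇒ 6 7 14 9 10 12 13 8 16 18 20 15
14>7: swap(2,6), hi=5 ⇒ 6 7 13 9 10 12 14 8 16 18 20 15
13>7: swap(2,5), hi=4 ⇒ 6 7 12 9 10 13 14 8 16 18 20 15
12>7: swap(2,4), hi=3 ⇒ 6 7 10 9 12 13 14 8 16 18 20 15
10>7: swap(2,3), hi=2 ⇒ 6 7 9 10 12 13 14 8 16 18 20 15
9>7: swap(2,2), hi=1 ⇒ 6 7 9 10 12 13 14 8 16 18 20 15
done. lo=1 hi=1; v=6 7 9 10 12 13 14 8 16 18 20 15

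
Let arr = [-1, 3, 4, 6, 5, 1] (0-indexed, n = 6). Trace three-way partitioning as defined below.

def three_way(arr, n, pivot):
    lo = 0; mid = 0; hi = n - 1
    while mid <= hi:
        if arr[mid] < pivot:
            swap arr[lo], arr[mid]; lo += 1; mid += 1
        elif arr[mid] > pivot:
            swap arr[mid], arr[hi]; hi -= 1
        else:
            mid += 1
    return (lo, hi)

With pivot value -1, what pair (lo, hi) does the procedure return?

(0, 0)

lo=0 mid=0 hi=5
-1=-1: mid=1
3>-1: swap(1,5), hi=4 ⇒ [-1, 1, 4, 6, 5, 3]
1>-1: swap(1,4), hi=3 ⇒ [-1, 5, 4, 6, 1, 3]
5>-1: swap(1,3), hi=2 ⇒ [-1, 6, 4, 5, 1, 3]
6>-1: swap(1,2), hi=1 ⇒ [-1, 4, 6, 5, 1, 3]
4>-1: swap(1,1), hi=0 ⇒ [-1, 4, 6, 5, 1, 3]
done. lo=0 hi=0; arr=[-1, 4, 6, 5, 1, 3]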